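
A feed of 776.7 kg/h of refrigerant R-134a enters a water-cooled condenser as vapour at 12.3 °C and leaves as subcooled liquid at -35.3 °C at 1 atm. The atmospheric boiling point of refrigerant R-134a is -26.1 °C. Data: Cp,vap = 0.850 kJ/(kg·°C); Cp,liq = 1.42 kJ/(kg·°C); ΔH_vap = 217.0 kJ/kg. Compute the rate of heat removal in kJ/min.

vapour 12.3→-26.1 °C: -32.64 kJ/kg
condensation at -26.1 °C: -217 kJ/kg
liquid -26.1→-35.3 °C: -13.064 kJ/kg
Δh = -32.64 + -217 + -13.064 = -262.7 kJ/kg
Q = ṁ·Δh = 776.7 kg/h × -262.7 kJ/kg = -204040 kJ/h
|Q| = 56.678 kW = 3400.7 kJ/min

Q_c = 3400 kJ/min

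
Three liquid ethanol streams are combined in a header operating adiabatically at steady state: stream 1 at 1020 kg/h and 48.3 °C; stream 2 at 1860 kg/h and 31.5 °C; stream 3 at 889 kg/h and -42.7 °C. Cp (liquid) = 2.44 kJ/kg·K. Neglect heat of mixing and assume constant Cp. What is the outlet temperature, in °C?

No heat crosses the boundary, so H_out = H_in.
Σ ṁᵢCp,ᵢTᵢ = 1020×2.44×48.3 + 1860×2.44×31.5 + 889×2.44×-42.7 = 170550
Σ ṁᵢCp,ᵢ = 1020×2.44 + 1860×2.44 + 889×2.44 = 9196.4
T_out = 170550 / 9196.4 = 18.545 °C

T_out = 18.5 °C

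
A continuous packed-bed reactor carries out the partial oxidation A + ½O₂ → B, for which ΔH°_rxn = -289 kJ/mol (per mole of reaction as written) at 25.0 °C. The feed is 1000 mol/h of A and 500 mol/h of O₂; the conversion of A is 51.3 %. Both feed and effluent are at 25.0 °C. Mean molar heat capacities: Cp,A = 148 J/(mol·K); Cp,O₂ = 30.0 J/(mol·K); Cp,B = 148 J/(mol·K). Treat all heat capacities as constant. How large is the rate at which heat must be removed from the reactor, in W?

Q_out = 41200 W

Extent of reaction ξ = 0.513 × 1000 = 513 mol/h
Reaction term: ξ·ΔH°_rxn = 513 × -289 = -148260 kJ/h
Q = ΔH = -148260 kJ/h = -41.182 kW
Heat removed = 41182 W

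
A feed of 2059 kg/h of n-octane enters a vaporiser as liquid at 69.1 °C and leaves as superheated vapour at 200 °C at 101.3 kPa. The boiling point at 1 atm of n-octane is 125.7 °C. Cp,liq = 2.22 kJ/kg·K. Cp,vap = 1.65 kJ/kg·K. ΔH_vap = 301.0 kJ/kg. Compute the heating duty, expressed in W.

Q = 314000 W

liquid 69.1→125.7 °C: 125.65 kJ/kg
vaporisation at 125.7 °C: 301 kJ/kg
vapour 125.7→200 °C: 122.59 kJ/kg
Δh = 125.65 + 301 + 122.59 = 549.25 kJ/kg
Q = ṁ·Δh = 2059 kg/h × 549.25 kJ/kg = 1.1309e+06 kJ/h
|Q| = 314.14 kW = 314140 W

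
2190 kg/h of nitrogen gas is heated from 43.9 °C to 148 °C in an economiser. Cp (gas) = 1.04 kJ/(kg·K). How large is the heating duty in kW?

Q = ṁ·Cp·ΔT = 2190 × 1.04 × (148 − 43.9) = 237100 kJ/h
Converting: 237100 / 3600 s = 65.861 kW

Q = 65.9 kW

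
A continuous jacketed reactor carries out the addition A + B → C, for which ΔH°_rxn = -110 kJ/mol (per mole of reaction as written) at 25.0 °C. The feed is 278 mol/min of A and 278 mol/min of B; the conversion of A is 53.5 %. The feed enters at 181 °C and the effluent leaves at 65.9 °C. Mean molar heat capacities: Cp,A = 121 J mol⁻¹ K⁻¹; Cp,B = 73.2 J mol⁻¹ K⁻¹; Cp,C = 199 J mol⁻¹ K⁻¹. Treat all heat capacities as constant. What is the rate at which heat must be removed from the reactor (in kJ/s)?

Extent of reaction ξ = 0.535 × 278 = 148.73 mol/min
Reaction term: ξ·ΔH°_rxn = 148.73 × -110 = -16360 kJ/min
Sensible, feed 181→25 °C: -8422.1 kJ/min
Outlet flows (mol/min): A 129.27, B 129.27, C 148.73
Sensible, products 25→65.9 °C: 2237.3 kJ/min
Q = ΔH = -22545 kJ/min = -375.75 kW
Heat removed = 375.75 kJ/s

Q_out = 376 kJ/s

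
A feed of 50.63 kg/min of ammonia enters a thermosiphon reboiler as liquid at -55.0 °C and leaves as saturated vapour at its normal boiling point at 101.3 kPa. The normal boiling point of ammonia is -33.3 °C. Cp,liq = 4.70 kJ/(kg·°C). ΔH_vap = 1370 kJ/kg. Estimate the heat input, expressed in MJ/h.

liquid -55.0→-33.3 °C: 101.99 kJ/kg
vaporisation at -33.3 °C: 1370 kJ/kg
Δh = 101.99 + 1370 = 1472 kJ/kg
Q = ṁ·Δh = 50.63 kg/min × 1472 kJ/kg = 74527 kJ/min
|Q| = 1242.1 kW = 4471.6 MJ/h

Q = 4470 MJ/h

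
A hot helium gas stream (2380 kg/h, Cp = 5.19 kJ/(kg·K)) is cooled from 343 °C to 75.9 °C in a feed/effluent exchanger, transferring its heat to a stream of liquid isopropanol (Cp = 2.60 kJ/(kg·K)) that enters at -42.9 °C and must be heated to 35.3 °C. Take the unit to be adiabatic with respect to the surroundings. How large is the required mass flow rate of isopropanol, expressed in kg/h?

Heat released by hot stream: Q = 2380 × 5.19 × (343 − 75.9) = 3.2993e+06 kJ/h
Energy balance on cold side (adiabatic exchanger): Q = ṁ_c·Cp_c·(T_c,out − T_c,in)
ṁ_c = 3.2993e+06 / [2.60 × (35.3 − -42.9)] = 16227 kg/h

ṁ_c = 16200 kg/h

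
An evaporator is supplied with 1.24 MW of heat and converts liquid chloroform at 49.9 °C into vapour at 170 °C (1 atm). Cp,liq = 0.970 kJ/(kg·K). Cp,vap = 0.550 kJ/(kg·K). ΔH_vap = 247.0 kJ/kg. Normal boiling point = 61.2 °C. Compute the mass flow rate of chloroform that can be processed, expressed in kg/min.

ṁ = 234 kg/min

Δh = 0.970×(61.2−49.9) + 247.0 + 0.550×(170−61.2) = 317.8 kJ/kg
Q = 1.24 MW = 1240 kJ/s = 74400 kJ/min
ṁ = Q/Δh = 74400 / 317.8 = 234.11 kg/min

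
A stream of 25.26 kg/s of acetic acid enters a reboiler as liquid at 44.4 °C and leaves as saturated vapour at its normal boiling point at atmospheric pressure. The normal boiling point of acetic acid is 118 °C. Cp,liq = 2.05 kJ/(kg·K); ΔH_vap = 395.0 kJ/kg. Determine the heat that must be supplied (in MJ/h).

liquid 44.4→118 °C: 150.88 kJ/kg
vaporisation at 118 °C: 395 kJ/kg
Δh = 150.88 + 395 = 545.88 kJ/kg
Q = ṁ·Δh = 25.26 kg/s × 545.88 kJ/kg = 13789 kJ/s
|Q| = 13789 kW = 49640 MJ/h

Q = 49600 MJ/h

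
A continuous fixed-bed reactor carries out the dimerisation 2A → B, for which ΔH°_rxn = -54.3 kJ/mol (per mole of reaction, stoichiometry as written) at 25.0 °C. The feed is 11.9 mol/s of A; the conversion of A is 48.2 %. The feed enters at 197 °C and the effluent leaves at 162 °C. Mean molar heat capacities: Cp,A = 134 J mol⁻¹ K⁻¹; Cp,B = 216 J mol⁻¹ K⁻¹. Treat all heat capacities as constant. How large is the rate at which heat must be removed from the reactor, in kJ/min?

Q_out = 13900 kJ/min

Extent of reaction ξ = 0.482 × 11.9 / 2 = 2.8679 mol/s
Reaction term: ξ·ΔH°_rxn = 2.8679 × -54.3 = -155.73 kJ/s
Sensible, feed 197→25 °C: -274.27 kJ/s
Outlet flows (mol/s): A 6.1642, B 2.8679
Sensible, products 25→162 °C: 198.03 kJ/s
Q = ΔH = -231.97 kJ/s = -231.97 kW
Heat removed = 13918 kJ/min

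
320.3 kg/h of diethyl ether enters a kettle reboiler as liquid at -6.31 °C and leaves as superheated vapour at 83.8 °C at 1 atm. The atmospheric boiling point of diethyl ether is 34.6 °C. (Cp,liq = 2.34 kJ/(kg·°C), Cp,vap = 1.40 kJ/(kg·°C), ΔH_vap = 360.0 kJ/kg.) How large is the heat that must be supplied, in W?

Q = 46700 W

liquid -6.31→34.6 °C: 95.729 kJ/kg
vaporisation at 34.6 °C: 360 kJ/kg
vapour 34.6→83.8 °C: 68.88 kJ/kg
Δh = 95.729 + 360 + 68.88 = 524.61 kJ/kg
Q = ṁ·Δh = 320.3 kg/h × 524.61 kJ/kg = 168030 kJ/h
|Q| = 46.676 kW = 46676 W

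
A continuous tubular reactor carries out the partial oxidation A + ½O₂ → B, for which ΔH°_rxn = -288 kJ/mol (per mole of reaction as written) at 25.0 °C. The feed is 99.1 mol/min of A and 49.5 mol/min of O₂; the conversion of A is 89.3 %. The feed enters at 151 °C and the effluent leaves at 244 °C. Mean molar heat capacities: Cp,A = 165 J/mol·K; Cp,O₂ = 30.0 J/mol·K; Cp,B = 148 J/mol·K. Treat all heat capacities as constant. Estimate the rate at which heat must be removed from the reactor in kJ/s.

Q_out = 407 kJ/s

Extent of reaction ξ = 0.893 × 99.1 = 88.496 mol/min
Reaction term: ξ·ΔH°_rxn = 88.496 × -288 = -25487 kJ/min
Sensible, feed 151→25 °C: -2247.4 kJ/min
Outlet flows (mol/min): A 10.604, O₂ 5.2519, B 88.496
Sensible, products 25→244 °C: 3286 kJ/min
Q = ΔH = -24448 kJ/min = -407.47 kW
Heat removed = 407.47 kJ/s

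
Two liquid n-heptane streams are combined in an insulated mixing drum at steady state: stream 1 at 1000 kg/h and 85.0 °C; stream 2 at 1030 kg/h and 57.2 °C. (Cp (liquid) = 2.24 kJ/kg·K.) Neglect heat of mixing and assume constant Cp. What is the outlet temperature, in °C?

T_out = 70.9 °C

No heat crosses the boundary, so H_out = H_in.
Σ ṁᵢCp,ᵢTᵢ = 1000×2.24×85.0 + 1030×2.24×57.2 = 322370
Σ ṁᵢCp,ᵢ = 1000×2.24 + 1030×2.24 = 4547.2
T_out = 322370 / 4547.2 = 70.895 °C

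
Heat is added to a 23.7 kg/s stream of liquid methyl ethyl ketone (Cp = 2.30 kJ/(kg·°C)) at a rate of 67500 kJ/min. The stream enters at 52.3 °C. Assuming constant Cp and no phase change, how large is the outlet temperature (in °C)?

Q = 67500 kJ/min = 1125 kJ/s
ΔT = Q/(ṁ·Cp) = 1125/(23.7×2.30) = 20.638 K
T_out = 52.3 + 20.638 = 72.938 °C

T_out = 72.9 °C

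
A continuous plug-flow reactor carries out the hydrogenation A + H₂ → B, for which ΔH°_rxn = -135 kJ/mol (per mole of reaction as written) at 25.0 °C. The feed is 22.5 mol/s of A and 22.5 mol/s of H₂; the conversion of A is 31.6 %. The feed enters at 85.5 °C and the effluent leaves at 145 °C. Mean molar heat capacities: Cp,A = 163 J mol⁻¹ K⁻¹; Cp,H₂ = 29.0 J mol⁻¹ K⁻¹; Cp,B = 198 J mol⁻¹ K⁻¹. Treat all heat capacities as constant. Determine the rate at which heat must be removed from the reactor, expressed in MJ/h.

Extent of reaction ξ = 0.316 × 22.5 = 7.11 mol/s
Reaction term: ξ·ΔH°_rxn = 7.11 × -135 = -959.85 kJ/s
Sensible, feed 85.5→25 °C: -261.36 kJ/s
Outlet flows (mol/s): A 15.39, H₂ 15.39, B 7.11
Sensible, products 25→145 °C: 523.52 kJ/s
Q = ΔH = -697.69 kJ/s = -697.69 kW
Heat removed = 2511.7 MJ/h

Q_out = 2510 MJ/h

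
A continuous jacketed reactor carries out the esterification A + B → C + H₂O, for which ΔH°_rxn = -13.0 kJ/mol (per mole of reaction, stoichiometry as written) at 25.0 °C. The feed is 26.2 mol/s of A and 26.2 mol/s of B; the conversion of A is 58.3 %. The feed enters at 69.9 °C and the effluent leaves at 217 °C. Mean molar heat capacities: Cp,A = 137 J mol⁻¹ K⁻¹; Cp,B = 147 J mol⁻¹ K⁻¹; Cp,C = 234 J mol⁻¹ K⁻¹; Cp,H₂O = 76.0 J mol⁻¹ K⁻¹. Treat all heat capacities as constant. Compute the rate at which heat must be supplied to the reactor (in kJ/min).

Q_in = 58300 kJ/min

Extent of reaction ξ = 0.583 × 26.2 = 15.275 mol/s
Reaction term: ξ·ΔH°_rxn = 15.275 × -13.0 = -198.57 kJ/s
Sensible, feed 69.9→25 °C: -334.09 kJ/s
Outlet flows (mol/s): A 10.925, B 10.925, C 15.275, H₂O 15.275
Sensible, products 25→217 °C: 1504.9 kJ/s
Q = ΔH = 972.22 kJ/s = 972.22 kW
Heat supplied = 58333 kJ/min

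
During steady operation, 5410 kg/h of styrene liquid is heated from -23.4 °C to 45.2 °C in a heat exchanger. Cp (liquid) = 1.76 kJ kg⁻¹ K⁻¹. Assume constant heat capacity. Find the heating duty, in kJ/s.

Q = ṁ·Cp·ΔT = 5410 × 1.76 × (45.2 − -23.4) = 653180 kJ/h
Converting: 653180 / 3600 s = 181.44 kW

Q = 181 kJ/s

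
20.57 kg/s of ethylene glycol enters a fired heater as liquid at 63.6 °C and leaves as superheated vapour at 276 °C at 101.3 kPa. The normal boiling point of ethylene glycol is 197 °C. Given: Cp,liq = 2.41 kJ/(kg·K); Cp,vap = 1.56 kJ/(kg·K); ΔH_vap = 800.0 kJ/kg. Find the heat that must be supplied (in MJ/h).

Q = 92200 MJ/h

liquid 63.6→197 °C: 321.49 kJ/kg
vaporisation at 197 °C: 800 kJ/kg
vapour 197→276 °C: 123.24 kJ/kg
Δh = 321.49 + 800 + 123.24 = 1244.7 kJ/kg
Q = ṁ·Δh = 20.57 kg/s × 1244.7 kJ/kg = 25604 kJ/s
|Q| = 25604 kW = 92175 MJ/h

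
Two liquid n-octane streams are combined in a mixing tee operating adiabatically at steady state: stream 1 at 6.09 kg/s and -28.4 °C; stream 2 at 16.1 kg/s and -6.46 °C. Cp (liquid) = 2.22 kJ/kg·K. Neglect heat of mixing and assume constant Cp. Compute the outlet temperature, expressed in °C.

T_out = -12.5 °C

Energy balance with Q = 0: Σ ṁᵢCp,ᵢ(T_out − Tᵢ) = 0
T_out = Σ ṁᵢCp,ᵢTᵢ / Σ ṁᵢCp,ᵢ
      = -614.86 / 49.262 = -12.481 °C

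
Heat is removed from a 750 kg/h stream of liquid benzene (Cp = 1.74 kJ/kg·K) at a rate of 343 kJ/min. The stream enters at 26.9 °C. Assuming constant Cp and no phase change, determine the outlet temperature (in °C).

Q = 343 kJ/min = 20580 kJ/h
ΔT = Q/(ṁ·Cp) = 20580/(750×1.74) = 15.77 K
T_out = 26.9 − 15.77 = 11.13 °C

T_out = 11.1 °C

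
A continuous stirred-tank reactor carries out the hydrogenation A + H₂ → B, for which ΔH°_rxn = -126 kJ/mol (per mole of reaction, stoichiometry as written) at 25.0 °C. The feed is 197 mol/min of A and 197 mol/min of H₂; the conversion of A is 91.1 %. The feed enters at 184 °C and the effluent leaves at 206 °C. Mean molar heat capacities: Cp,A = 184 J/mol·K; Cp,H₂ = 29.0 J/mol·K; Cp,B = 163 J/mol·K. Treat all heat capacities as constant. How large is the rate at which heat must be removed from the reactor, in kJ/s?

Extent of reaction ξ = 0.911 × 197 = 179.47 mol/min
Reaction term: ξ·ΔH°_rxn = 179.47 × -126 = -22613 kJ/min
Sensible, feed 184→25 °C: -6671.8 kJ/min
Outlet flows (mol/min): A 17.533, H₂ 17.533, B 179.47
Sensible, products 25→206 °C: 5970.8 kJ/min
Q = ΔH = -23314 kJ/min = -388.56 kW
Heat removed = 388.56 kJ/s

Q_out = 389 kJ/s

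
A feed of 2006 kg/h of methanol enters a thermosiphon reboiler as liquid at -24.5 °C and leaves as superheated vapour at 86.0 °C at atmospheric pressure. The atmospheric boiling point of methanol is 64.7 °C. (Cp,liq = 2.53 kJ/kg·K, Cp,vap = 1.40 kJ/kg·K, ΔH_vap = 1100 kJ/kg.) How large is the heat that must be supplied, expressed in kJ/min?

liquid -24.5→64.7 °C: 225.68 kJ/kg
vaporisation at 64.7 °C: 1100 kJ/kg
vapour 64.7→86.0 °C: 29.82 kJ/kg
Δh = 225.68 + 1100 + 29.82 = 1355.5 kJ/kg
Q = ṁ·Δh = 2006 kg/h × 1355.5 kJ/kg = 2.7191e+06 kJ/h
|Q| = 755.31 kW = 45319 kJ/min

Q = 45300 kJ/min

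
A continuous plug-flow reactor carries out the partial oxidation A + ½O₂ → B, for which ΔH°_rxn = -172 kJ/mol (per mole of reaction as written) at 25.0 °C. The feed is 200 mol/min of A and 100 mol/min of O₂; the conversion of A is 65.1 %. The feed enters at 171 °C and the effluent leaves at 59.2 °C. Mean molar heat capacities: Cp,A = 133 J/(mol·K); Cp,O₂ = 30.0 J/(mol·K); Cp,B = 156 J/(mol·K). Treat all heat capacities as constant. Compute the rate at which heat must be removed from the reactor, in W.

Extent of reaction ξ = 0.651 × 200 = 130.2 mol/min
Reaction term: ξ·ΔH°_rxn = 130.2 × -172 = -22394 kJ/min
Sensible, feed 171→25 °C: -4321.6 kJ/min
Outlet flows (mol/min): A 69.8, O₂ 34.9, B 130.2
Sensible, products 25→59.2 °C: 1047.9 kJ/min
Q = ΔH = -25668 kJ/min = -427.8 kW
Heat removed = 427800 W

Q_out = 428000 W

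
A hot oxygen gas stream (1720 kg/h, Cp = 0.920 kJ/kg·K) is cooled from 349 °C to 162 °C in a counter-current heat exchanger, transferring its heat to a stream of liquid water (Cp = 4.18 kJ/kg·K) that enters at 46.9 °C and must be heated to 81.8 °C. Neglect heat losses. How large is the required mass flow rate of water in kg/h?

Heat released by hot stream: Q = 1720 × 0.920 × (349 − 162) = 295910 kJ/h
Energy balance on cold side (adiabatic exchanger): Q = ṁ_c·Cp_c·(T_c,out − T_c,in)
ṁ_c = 295910 / [4.18 × (81.8 − 46.9)] = 2028.4 kg/h

ṁ_c = 2030 kg/h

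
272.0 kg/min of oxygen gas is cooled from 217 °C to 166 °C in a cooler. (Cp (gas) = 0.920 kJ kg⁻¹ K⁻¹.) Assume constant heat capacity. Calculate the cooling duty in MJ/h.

Q_c = 766 MJ/h

Q = ṁ·Cp·ΔT = 272.0 × 0.920 × (166 − 217) = -12762 kJ/min
Converting: 12762 / 60 s = 212.7 kW
Cooling duty = 765.73 MJ/h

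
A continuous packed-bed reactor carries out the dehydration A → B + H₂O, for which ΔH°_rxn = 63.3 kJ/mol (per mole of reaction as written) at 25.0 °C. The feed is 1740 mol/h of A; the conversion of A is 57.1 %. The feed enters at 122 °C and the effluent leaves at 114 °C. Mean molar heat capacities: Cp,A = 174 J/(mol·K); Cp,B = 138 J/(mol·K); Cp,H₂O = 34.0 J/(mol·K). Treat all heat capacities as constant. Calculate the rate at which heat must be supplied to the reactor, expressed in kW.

Q_in = 16.7 kW

Extent of reaction ξ = 0.571 × 1740 = 993.54 mol/h
Reaction term: ξ·ΔH°_rxn = 993.54 × 63.3 = 62891 kJ/h
Sensible, feed 122→25 °C: -29368 kJ/h
Outlet flows (mol/h): A 746.46, B 993.54, H₂O 993.54
Sensible, products 25→114 °C: 26769 kJ/h
Q = ΔH = 60292 kJ/h = 16.748 kW
Heat supplied = 16.748 kW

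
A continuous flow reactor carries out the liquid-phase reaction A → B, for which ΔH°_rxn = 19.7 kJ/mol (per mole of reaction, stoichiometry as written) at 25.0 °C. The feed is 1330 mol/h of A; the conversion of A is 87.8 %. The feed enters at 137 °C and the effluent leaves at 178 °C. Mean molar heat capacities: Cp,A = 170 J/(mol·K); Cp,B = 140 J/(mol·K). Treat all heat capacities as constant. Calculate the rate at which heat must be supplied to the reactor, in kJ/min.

Extent of reaction ξ = 0.878 × 1330 = 1167.7 mol/h
Reaction term: ξ·ΔH°_rxn = 1167.7 × 19.7 = 23004 kJ/h
Sensible, feed 137→25 °C: -25323 kJ/h
Outlet flows (mol/h): A 162.26, B 1167.7
Sensible, products 25→178 °C: 29233 kJ/h
Q = ΔH = 26915 kJ/h = 7.4763 kW
Heat supplied = 448.58 kJ/min

Q_in = 449 kJ/min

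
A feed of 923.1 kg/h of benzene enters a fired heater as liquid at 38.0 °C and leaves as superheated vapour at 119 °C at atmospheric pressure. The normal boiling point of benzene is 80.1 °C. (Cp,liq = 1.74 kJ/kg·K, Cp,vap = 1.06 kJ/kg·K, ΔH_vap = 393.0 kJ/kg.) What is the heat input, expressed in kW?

liquid 38.0→80.1 °C: 73.254 kJ/kg
vaporisation at 80.1 °C: 393 kJ/kg
vapour 80.1→119 °C: 41.234 kJ/kg
Δh = 73.254 + 393 + 41.234 = 507.49 kJ/kg
Q = ṁ·Δh = 923.1 kg/h × 507.49 kJ/kg = 468460 kJ/h
|Q| = 130.13 kW

Q = 130 kW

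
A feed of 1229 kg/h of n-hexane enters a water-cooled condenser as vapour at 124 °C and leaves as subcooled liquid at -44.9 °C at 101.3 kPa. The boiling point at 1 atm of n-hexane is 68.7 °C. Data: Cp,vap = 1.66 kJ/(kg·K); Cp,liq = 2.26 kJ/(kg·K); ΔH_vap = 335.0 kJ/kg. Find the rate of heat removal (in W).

vapour 124→68.7 °C: -91.798 kJ/kg
condensation at 68.7 °C: -335 kJ/kg
liquid 68.7→-44.9 °C: -256.74 kJ/kg
Δh = -91.798 + -335 + -256.74 = -683.53 kJ/kg
Q = ṁ·Δh = 1229 kg/h × -683.53 kJ/kg = -840060 kJ/h
|Q| = 233.35 kW = 233350 W

Q_c = 233000 W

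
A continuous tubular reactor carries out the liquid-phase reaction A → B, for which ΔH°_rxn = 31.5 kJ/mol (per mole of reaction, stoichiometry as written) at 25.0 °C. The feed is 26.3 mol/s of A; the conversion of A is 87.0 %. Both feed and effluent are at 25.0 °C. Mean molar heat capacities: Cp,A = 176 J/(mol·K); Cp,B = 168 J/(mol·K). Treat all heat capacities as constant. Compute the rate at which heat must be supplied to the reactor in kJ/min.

Extent of reaction ξ = 0.870 × 26.3 = 22.881 mol/s
Reaction term: ξ·ΔH°_rxn = 22.881 × 31.5 = 720.75 kJ/s
Q = ΔH = 720.75 kJ/s = 720.75 kW
Heat supplied = 43245 kJ/min

Q_in = 43200 kJ/min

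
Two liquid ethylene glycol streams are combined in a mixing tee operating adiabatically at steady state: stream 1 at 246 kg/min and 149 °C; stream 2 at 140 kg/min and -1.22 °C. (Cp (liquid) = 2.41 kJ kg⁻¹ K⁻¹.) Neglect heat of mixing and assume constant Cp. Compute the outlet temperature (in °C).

T_out = 94.5 °C

Adiabatic, steady state ⇒ Σ ṁᵢCp,ᵢ(T_out − Tᵢ) = 0
Σ ṁᵢCp,ᵢTᵢ = 246×2.41×149 + 140×2.41×-1.22 = 87925
Σ ṁᵢCp,ᵢ = 246×2.41 + 140×2.41 = 930.26
T_out = 87925 / 930.26 = 94.516 °C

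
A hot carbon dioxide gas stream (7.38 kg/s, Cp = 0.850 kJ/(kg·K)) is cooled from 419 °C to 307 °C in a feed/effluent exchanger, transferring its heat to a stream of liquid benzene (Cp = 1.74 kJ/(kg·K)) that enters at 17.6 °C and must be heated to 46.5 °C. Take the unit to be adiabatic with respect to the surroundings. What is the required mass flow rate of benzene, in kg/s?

Heat released by hot stream: Q = 7.38 × 0.850 × (419 − 307) = 702.58 kJ/s
Energy balance on cold side (adiabatic exchanger): Q = ṁ_c·Cp_c·(T_c,out − T_c,in)
ṁ_c = 702.58 / [1.74 × (46.5 − 17.6)] = 13.972 kg/s

ṁ_c = 14.0 kg/s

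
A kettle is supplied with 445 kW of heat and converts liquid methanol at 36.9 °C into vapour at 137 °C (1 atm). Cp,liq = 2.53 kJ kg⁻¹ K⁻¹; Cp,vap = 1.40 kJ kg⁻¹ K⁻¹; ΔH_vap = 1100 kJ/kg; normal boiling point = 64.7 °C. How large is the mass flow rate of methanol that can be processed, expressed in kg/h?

ṁ = 1260 kg/h

Δh = 2.53×(64.7−36.9) + 1100 + 1.40×(137−64.7) = 1271.6 kJ/kg
Q = 445 kW = 445 kJ/s = 1.602e+06 kJ/h
ṁ = Q/Δh = 1.602e+06 / 1271.6 = 1259.9 kg/h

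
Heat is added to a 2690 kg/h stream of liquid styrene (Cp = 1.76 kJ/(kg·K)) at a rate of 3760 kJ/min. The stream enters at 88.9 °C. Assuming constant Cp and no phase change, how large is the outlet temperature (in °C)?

T_out = 137 °C

Q = 3760 kJ/min = 225600 kJ/h
ΔT = Q/(ṁ·Cp) = 225600/(2690×1.76) = 47.651 K
T_out = 88.9 + 47.651 = 136.55 °C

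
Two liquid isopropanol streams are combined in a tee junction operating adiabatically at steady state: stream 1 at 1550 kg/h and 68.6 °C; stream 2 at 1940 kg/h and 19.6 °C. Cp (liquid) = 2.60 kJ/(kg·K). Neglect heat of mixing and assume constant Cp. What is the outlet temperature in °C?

Energy balance with Q = 0: Σ ṁᵢCp,ᵢ(T_out − Tᵢ) = 0
Σ ṁᵢCp,ᵢTᵢ = 1550×2.60×68.6 + 1940×2.60×19.6 = 375320
Σ ṁᵢCp,ᵢ = 1550×2.60 + 1940×2.60 = 9074
T_out = 375320 / 9074 = 41.362 °C

T_out = 41.4 °C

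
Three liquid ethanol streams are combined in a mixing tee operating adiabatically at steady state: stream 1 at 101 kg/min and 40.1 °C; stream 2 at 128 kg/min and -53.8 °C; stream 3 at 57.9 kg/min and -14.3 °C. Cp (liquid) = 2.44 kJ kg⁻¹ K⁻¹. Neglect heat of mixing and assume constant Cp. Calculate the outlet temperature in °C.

T_out = -12.8 °C

No heat crosses the boundary, so H_out = H_in.
Σ ṁᵢCp,ᵢTᵢ = 101×2.44×40.1 + 128×2.44×-53.8 + 57.9×2.44×-14.3 = -8940.8
Σ ṁᵢCp,ᵢ = 101×2.44 + 128×2.44 + 57.9×2.44 = 700.04
T_out = -8940.8 / 700.04 = -12.772 °C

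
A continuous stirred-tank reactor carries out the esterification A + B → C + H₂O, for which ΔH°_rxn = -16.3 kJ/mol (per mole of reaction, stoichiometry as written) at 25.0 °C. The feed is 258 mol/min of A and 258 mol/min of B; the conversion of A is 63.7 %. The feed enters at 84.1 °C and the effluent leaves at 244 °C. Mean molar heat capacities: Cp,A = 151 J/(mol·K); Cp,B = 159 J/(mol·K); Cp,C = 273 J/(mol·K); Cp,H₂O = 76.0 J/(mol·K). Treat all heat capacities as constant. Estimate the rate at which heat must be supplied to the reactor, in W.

Q_in = 192000 W

Extent of reaction ξ = 0.637 × 258 = 164.35 mol/min
Reaction term: ξ·ΔH°_rxn = 164.35 × -16.3 = -2678.8 kJ/min
Sensible, feed 84.1→25 °C: -4726.8 kJ/min
Outlet flows (mol/min): A 93.654, B 93.654, C 164.35, H₂O 164.35
Sensible, products 25→244 °C: 18919 kJ/min
Q = ΔH = 11514 kJ/min = 191.89 kW
Heat supplied = 191890 W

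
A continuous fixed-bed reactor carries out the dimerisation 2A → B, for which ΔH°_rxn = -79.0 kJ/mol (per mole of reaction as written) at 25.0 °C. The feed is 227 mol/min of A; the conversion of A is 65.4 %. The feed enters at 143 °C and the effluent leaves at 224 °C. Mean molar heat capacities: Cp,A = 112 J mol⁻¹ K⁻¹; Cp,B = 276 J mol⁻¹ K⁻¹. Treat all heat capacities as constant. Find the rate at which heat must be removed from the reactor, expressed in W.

Q_out = 50600 W

Extent of reaction ξ = 0.654 × 227 / 2 = 74.229 mol/min
Reaction term: ξ·ΔH°_rxn = 74.229 × -79.0 = -5864.1 kJ/min
Sensible, feed 143→25 °C: -3000 kJ/min
Outlet flows (mol/min): A 78.542, B 74.229
Sensible, products 25→224 °C: 5827.5 kJ/min
Q = ΔH = -3036.6 kJ/min = -50.61 kW
Heat removed = 50610 W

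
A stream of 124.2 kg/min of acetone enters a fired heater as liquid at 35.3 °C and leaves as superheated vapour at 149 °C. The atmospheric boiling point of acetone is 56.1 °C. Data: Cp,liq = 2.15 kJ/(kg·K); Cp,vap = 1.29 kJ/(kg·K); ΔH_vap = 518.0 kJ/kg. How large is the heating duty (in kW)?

liquid 35.3→56.1 °C: 44.72 kJ/kg
vaporisation at 56.1 °C: 518 kJ/kg
vapour 56.1→149 °C: 119.84 kJ/kg
Δh = 44.72 + 518 + 119.84 = 682.56 kJ/kg
Q = ṁ·Δh = 124.2 kg/min × 682.56 kJ/kg = 84774 kJ/min
|Q| = 1412.9 kW

Q = 1410 kW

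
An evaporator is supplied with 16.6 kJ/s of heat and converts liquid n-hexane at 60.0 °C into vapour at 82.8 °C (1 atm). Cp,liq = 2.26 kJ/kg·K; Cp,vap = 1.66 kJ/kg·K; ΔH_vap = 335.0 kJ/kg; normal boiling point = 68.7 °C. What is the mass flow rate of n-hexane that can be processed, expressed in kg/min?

Δh = 2.26×(68.7−60.0) + 335.0 + 1.66×(82.8−68.7) = 378.07 kJ/kg
Q = 16.6 kJ/s = 16.6 kJ/s = 996 kJ/min
ṁ = Q/Δh = 996 / 378.07 = 2.6344 kg/min

ṁ = 2.63 kg/min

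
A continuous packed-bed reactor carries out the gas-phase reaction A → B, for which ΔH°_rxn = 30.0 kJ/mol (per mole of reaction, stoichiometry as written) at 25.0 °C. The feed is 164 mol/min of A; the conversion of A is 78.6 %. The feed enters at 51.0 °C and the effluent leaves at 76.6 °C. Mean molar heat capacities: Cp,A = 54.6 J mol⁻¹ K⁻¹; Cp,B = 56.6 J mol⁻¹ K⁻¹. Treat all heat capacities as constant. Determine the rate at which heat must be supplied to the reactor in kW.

Extent of reaction ξ = 0.786 × 164 = 128.9 mol/min
Reaction term: ξ·ΔH°_rxn = 128.9 × 30.0 = 3867.1 kJ/min
Sensible, feed 51.0→25 °C: -232.81 kJ/min
Outlet flows (mol/min): A 35.096, B 128.9
Sensible, products 25→76.6 °C: 475.35 kJ/min
Q = ΔH = 4109.7 kJ/min = 68.494 kW
Heat supplied = 68.494 kW

Q_in = 68.5 kW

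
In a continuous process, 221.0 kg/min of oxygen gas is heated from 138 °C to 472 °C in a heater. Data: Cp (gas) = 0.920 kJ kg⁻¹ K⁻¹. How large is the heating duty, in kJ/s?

Q = ṁ·Cp·ΔT = 221.0 × 0.920 × (472 − 138) = 67909 kJ/min
Converting: 67909 / 60 s = 1131.8 kW

Q = 1130 kJ/s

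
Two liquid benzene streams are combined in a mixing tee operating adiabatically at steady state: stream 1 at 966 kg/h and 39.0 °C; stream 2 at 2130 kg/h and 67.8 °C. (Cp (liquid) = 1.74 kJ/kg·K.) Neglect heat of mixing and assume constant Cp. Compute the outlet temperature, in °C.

Energy balance with Q = 0: Σ ṁᵢCp,ᵢ(T_out − Tᵢ) = 0
Σ ṁᵢCp,ᵢTᵢ = 966×1.74×39.0 + 2130×1.74×67.8 = 316830
Σ ṁᵢCp,ᵢ = 966×1.74 + 2130×1.74 = 5387
T_out = 316830 / 5387 = 58.814 °C

T_out = 58.8 °C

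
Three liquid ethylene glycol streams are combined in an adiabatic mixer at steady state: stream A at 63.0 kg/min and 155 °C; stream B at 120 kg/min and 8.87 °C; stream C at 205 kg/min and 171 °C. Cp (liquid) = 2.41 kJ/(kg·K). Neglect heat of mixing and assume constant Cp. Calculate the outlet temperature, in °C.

Adiabatic, steady state ⇒ Σ ṁᵢCp,ᵢ(T_out − Tᵢ) = 0
Σ ṁᵢCp,ᵢTᵢ = 63.0×2.41×155 + 120×2.41×8.87 + 205×2.41×171 = 110580
Σ ṁᵢCp,ᵢ = 63.0×2.41 + 120×2.41 + 205×2.41 = 935.08
T_out = 110580 / 935.08 = 118.26 °C

T_out = 118 °C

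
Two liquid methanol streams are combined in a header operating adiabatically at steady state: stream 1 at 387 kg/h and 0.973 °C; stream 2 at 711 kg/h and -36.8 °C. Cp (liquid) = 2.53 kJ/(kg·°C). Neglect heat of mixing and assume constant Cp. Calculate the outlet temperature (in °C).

Energy balance with Q = 0: Σ ṁᵢCp,ᵢ(T_out − Tᵢ) = 0
T_out = Σ ṁᵢCp,ᵢTᵢ / Σ ṁᵢCp,ᵢ
      = -65244 / 2777.9 = -23.487 °C

T_out = -23.5 °C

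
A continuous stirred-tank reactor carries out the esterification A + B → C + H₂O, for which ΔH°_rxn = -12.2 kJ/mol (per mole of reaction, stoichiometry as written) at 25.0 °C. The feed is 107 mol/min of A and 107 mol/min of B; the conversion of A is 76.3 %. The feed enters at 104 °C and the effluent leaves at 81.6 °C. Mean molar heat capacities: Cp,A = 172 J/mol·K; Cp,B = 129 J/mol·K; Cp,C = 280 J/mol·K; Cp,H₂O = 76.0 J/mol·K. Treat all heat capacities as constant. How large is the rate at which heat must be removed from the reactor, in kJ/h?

Extent of reaction ξ = 0.763 × 107 = 81.641 mol/min
Reaction term: ξ·ΔH°_rxn = 81.641 × -12.2 = -996.02 kJ/min
Sensible, feed 104→25 °C: -2544.4 kJ/min
Outlet flows (mol/min): A 25.359, B 25.359, C 81.641, H₂O 81.641
Sensible, products 25→81.6 °C: 2077.1 kJ/min
Q = ΔH = -1463.3 kJ/min = -24.388 kW
Heat removed = 87799 kJ/h

Q_out = 87800 kJ/h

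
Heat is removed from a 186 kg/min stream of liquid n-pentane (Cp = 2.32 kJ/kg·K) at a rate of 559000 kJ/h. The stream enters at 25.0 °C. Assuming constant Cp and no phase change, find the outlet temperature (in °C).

Q = 559000 kJ/h = 9316.7 kJ/min
ΔT = Q/(ṁ·Cp) = 9316.7/(186×2.32) = 21.59 K
T_out = 25.0 − 21.59 = 3.4097 °C

T_out = 3.41 °C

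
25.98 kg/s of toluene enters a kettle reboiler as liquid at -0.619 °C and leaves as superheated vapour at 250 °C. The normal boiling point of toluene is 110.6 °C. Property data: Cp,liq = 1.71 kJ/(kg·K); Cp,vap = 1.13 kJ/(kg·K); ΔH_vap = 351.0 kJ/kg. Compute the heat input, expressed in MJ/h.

liquid -0.619→110.6 °C: 190.18 kJ/kg
vaporisation at 110.6 °C: 351 kJ/kg
vapour 110.6→250 °C: 157.52 kJ/kg
Δh = 190.18 + 351 + 157.52 = 698.71 kJ/kg
Q = ṁ·Δh = 25.98 kg/s × 698.71 kJ/kg = 18152 kJ/s
|Q| = 18152 kW = 65349 MJ/h

Q = 65300 MJ/h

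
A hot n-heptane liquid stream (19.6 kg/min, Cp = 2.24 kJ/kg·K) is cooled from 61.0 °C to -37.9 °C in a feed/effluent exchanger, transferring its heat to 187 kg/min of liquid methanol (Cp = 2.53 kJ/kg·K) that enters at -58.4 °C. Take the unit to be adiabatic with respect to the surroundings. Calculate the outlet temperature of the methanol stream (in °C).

Heat released by hot stream: Q = 19.6 × 2.24 × (61.0 − -37.9) = 4342.1 kJ/min
Energy balance on cold side (adiabatic exchanger): Q = ṁ_c·Cp_c·(T_c,out − T_c,in)
T_c,out = -58.4 + 4342.1/(187 × 2.53) = -49.222 °C

T_c,out = -49.2 °C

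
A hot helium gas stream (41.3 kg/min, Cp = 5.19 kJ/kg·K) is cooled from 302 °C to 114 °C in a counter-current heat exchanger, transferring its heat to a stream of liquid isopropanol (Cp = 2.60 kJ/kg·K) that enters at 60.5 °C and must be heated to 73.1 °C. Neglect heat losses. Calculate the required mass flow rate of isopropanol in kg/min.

ṁ_c = 1230 kg/min

Heat released by hot stream: Q = 41.3 × 5.19 × (302 − 114) = 40297 kJ/min
Energy balance on cold side (adiabatic exchanger): Q = ṁ_c·Cp_c·(T_c,out − T_c,in)
ṁ_c = 40297 / [2.60 × (73.1 − 60.5)] = 1230.1 kg/min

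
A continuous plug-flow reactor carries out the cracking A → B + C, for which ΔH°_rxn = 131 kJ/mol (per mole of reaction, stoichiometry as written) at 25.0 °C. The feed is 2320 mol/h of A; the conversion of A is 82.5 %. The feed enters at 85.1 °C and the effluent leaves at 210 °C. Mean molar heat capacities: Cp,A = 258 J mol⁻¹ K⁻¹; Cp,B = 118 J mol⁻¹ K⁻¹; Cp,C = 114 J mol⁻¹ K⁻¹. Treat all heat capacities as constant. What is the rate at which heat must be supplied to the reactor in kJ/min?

Extent of reaction ξ = 0.825 × 2320 = 1914 mol/h
Reaction term: ξ·ΔH°_rxn = 1914 × 131 = 250730 kJ/h
Sensible, feed 85.1→25 °C: -35973 kJ/h
Outlet flows (mol/h): A 406, B 1914, C 1914
Sensible, products 25→210 °C: 101530 kJ/h
Q = ΔH = 316290 kJ/h = 87.858 kW
Heat supplied = 5271.5 kJ/min

Q_in = 5270 kJ/min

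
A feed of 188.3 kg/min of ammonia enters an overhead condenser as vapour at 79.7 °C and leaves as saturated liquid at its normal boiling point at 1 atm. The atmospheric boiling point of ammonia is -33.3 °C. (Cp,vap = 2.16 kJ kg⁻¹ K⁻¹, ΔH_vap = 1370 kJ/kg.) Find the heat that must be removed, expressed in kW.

vapour 79.7→-33.3 °C: -244.08 kJ/kg
condensation at -33.3 °C: -1370 kJ/kg
Δh = -244.08 + -1370 = -1614.1 kJ/kg
Q = ṁ·Δh = 188.3 kg/min × -1614.1 kJ/kg = -303930 kJ/min
|Q| = 5065.5 kW

Q_c = 5070 kW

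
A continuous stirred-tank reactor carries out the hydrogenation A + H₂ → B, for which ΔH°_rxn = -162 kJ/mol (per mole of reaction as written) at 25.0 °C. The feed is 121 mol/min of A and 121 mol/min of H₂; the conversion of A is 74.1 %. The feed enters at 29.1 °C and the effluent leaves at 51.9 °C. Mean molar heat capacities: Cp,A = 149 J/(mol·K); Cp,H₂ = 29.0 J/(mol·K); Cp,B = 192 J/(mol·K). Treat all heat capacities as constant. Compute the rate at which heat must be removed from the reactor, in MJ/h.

Q_out = 840 MJ/h

Extent of reaction ξ = 0.741 × 121 = 89.661 mol/min
Reaction term: ξ·ΔH°_rxn = 89.661 × -162 = -14525 kJ/min
Sensible, feed 29.1→25 °C: -88.306 kJ/min
Outlet flows (mol/min): A 31.339, H₂ 31.339, B 89.661
Sensible, products 25→51.9 °C: 613.14 kJ/min
Q = ΔH = -14000 kJ/min = -233.34 kW
Heat removed = 840.01 MJ/h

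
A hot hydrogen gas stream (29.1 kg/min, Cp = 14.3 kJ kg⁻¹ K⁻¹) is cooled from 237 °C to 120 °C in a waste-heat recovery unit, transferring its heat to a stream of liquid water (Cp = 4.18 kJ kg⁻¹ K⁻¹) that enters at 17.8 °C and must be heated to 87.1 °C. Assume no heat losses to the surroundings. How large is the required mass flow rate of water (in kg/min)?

Heat released by hot stream: Q = 29.1 × 14.3 × (237 − 120) = 48687 kJ/min
Energy balance on cold side (adiabatic exchanger): Q = ṁ_c·Cp_c·(T_c,out − T_c,in)
ṁ_c = 48687 / [4.18 × (87.1 − 17.8)] = 168.08 kg/min

ṁ_c = 168 kg/min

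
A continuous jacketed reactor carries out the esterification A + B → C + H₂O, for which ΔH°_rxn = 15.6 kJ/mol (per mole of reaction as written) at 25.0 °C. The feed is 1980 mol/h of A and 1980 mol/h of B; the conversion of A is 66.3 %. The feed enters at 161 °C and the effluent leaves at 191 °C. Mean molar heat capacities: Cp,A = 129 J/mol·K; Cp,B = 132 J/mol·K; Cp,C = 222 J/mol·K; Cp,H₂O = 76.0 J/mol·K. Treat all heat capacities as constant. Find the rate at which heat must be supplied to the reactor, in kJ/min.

Q_in = 734 kJ/min

Extent of reaction ξ = 0.663 × 1980 = 1312.7 mol/h
Reaction term: ξ·ΔH°_rxn = 1312.7 × 15.6 = 20479 kJ/h
Sensible, feed 161→25 °C: -70282 kJ/h
Outlet flows (mol/h): A 667.26, B 667.26, C 1312.7, H₂O 1312.7
Sensible, products 25→191 °C: 93848 kJ/h
Q = ΔH = 44045 kJ/h = 12.235 kW
Heat supplied = 734.08 kJ/min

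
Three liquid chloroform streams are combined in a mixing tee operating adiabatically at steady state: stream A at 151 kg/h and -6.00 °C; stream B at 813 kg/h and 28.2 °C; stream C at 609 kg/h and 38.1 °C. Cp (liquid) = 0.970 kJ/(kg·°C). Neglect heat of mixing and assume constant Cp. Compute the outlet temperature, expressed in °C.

No heat crosses the boundary, so H_out = H_in.
Σ ṁᵢCp,ᵢTᵢ = 151×0.970×-6.00 + 813×0.970×28.2 + 609×0.970×38.1 = 43867
Σ ṁᵢCp,ᵢ = 151×0.970 + 813×0.970 + 609×0.970 = 1525.8
T_out = 43867 / 1525.8 = 28.75 °C

T_out = 28.7 °C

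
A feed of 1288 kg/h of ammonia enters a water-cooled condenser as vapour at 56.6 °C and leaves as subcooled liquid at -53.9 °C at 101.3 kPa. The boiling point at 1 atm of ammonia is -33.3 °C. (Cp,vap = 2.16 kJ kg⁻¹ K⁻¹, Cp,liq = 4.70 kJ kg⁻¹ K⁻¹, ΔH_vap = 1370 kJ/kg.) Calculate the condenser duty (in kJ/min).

vapour 56.6→-33.3 °C: -194.18 kJ/kg
condensation at -33.3 °C: -1370 kJ/kg
liquid -33.3→-53.9 °C: -96.82 kJ/kg
Δh = -194.18 + -1370 + -96.82 = -1661 kJ/kg
Q = ṁ·Δh = 1288 kg/h × -1661 kJ/kg = -2.1394e+06 kJ/h
|Q| = 594.27 kW = 35656 kJ/min

Q_c = 35700 kJ/min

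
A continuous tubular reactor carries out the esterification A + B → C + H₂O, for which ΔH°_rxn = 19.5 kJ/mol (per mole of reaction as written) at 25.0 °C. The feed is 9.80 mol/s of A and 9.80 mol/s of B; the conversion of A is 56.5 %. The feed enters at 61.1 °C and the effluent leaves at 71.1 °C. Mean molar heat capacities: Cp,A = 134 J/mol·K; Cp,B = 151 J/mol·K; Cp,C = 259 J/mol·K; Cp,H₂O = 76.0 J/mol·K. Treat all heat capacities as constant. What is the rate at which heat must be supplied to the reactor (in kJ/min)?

Q_in = 8920 kJ/min

Extent of reaction ξ = 0.565 × 9.80 = 5.537 mol/s
Reaction term: ξ·ΔH°_rxn = 5.537 × 19.5 = 107.97 kJ/s
Sensible, feed 61.1→25 °C: -100.83 kJ/s
Outlet flows (mol/s): A 4.263, B 4.263, C 5.537, H₂O 5.537
Sensible, products 25→71.1 °C: 141.52 kJ/s
Q = ΔH = 148.66 kJ/s = 148.66 kW
Heat supplied = 8919.9 kJ/min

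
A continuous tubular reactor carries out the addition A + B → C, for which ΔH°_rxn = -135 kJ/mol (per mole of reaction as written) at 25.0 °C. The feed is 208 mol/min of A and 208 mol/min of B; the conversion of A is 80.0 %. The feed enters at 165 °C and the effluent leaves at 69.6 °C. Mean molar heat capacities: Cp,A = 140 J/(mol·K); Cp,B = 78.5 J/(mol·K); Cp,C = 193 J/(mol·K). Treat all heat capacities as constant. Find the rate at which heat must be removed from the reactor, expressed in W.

Extent of reaction ξ = 0.800 × 208 = 166.4 mol/min
Reaction term: ξ·ΔH°_rxn = 166.4 × -135 = -22464 kJ/min
Sensible, feed 165→25 °C: -6362.7 kJ/min
Outlet flows (mol/min): A 41.6, B 41.6, C 166.4
Sensible, products 25→69.6 °C: 1837.7 kJ/min
Q = ΔH = -26989 kJ/min = -449.82 kW
Heat removed = 449820 W

Q_out = 450000 W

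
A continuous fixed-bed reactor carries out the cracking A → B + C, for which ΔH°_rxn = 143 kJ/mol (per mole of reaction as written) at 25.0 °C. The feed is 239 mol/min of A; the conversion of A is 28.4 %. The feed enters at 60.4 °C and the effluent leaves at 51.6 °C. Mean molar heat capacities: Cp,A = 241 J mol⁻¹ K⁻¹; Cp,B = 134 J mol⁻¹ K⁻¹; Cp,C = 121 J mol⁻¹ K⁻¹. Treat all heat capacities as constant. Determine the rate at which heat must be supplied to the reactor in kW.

Q_in = 154 kW

Extent of reaction ξ = 0.284 × 239 = 67.876 mol/min
Reaction term: ξ·ΔH°_rxn = 67.876 × 143 = 9706.3 kJ/min
Sensible, feed 60.4→25 °C: -2039 kJ/min
Outlet flows (mol/min): A 171.12, B 67.876, C 67.876
Sensible, products 25→51.6 °C: 1557.4 kJ/min
Q = ΔH = 9224.7 kJ/min = 153.74 kW
Heat supplied = 153.74 kW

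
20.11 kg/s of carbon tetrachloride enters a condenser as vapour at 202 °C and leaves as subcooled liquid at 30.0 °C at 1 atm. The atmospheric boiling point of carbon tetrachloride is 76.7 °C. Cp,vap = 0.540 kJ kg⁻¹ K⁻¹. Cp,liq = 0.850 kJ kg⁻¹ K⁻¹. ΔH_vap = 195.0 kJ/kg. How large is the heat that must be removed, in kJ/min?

Q_c = 365000 kJ/min

vapour 202→76.7 °C: -67.662 kJ/kg
condensation at 76.7 °C: -195 kJ/kg
liquid 76.7→30.0 °C: -39.695 kJ/kg
Δh = -67.662 + -195 + -39.695 = -302.36 kJ/kg
Q = ṁ·Δh = 20.11 kg/s × -302.36 kJ/kg = -6080.4 kJ/s
|Q| = 6080.4 kW = 364820 kJ/min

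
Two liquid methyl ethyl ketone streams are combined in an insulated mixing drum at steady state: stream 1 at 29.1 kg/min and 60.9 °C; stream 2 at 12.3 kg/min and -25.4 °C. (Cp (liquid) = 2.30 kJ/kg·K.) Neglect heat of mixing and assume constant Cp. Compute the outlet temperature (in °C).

T_out = 35.3 °C

Adiabatic, steady state ⇒ Σ ṁᵢCp,ᵢ(T_out − Tᵢ) = 0
T_out = Σ ṁᵢCp,ᵢTᵢ / Σ ṁᵢCp,ᵢ
      = 3357.5 / 95.22 = 35.26 °C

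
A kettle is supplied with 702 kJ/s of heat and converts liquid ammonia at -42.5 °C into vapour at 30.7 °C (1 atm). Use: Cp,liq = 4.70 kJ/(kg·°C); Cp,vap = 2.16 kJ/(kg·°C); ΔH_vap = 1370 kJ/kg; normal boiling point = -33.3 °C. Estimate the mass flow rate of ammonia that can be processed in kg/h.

Δh = 4.70×(-33.3−-42.5) + 1370 + 2.16×(30.7−-33.3) = 1551.5 kJ/kg
Q = 702 kJ/s = 702 kJ/s = 2.5272e+06 kJ/h
ṁ = Q/Δh = 2.5272e+06 / 1551.5 = 1628.9 kg/h

ṁ = 1630 kg/h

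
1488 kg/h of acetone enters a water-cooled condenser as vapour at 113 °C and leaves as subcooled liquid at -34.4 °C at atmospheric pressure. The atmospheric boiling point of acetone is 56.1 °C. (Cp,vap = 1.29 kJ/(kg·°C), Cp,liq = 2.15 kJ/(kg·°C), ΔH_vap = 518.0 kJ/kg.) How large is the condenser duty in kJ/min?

vapour 113→56.1 °C: -73.401 kJ/kg
condensation at 56.1 °C: -518 kJ/kg
liquid 56.1→-34.4 °C: -194.57 kJ/kg
Δh = -73.401 + -518 + -194.57 = -785.98 kJ/kg
Q = ṁ·Δh = 1488 kg/h × -785.98 kJ/kg = -1.1695e+06 kJ/h
|Q| = 324.87 kW = 19492 kJ/min

Q_c = 19500 kJ/min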